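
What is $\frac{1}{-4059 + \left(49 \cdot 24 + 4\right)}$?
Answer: $- \frac{1}{2879} \approx -0.00034734$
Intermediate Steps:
$\frac{1}{-4059 + \left(49 \cdot 24 + 4\right)} = \frac{1}{-4059 + \left(1176 + 4\right)} = \frac{1}{-4059 + 1180} = \frac{1}{-2879} = - \frac{1}{2879}$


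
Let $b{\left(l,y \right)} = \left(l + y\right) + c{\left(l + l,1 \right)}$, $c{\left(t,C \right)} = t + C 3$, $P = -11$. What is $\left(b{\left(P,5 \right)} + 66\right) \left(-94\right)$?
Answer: $-3854$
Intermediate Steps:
$c{\left(t,C \right)} = t + 3 C$
$b{\left(l,y \right)} = 3 + y + 3 l$ ($b{\left(l,y \right)} = \left(l + y\right) + \left(\left(l + l\right) + 3 \cdot 1\right) = \left(l + y\right) + \left(2 l + 3\right) = \left(l + y\right) + \left(3 + 2 l\right) = 3 + y + 3 l$)
$\left(b{\left(P,5 \right)} + 66\right) \left(-94\right) = \left(\left(3 + 5 + 3 \left(-11\right)\right) + 66\right) \left(-94\right) = \left(\left(3 + 5 - 33\right) + 66\right) \left(-94\right) = \left(-25 + 66\right) \left(-94\right) = 41 \left(-94\right) = -3854$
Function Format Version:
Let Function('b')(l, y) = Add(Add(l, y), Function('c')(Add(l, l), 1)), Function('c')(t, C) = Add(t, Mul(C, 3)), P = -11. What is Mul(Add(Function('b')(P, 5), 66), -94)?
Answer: -3854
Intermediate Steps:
Function('c')(t, C) = Add(t, Mul(3, C))
Function('b')(l, y) = Add(3, y, Mul(3, l)) (Function('b')(l, y) = Add(Add(l, y), Add(Add(l, l), Mul(3, 1))) = Add(Add(l, y), Add(Mul(2, l), 3)) = Add(Add(l, y), Add(3, Mul(2, l))) = Add(3, y, Mul(3, l)))
Mul(Add(Function('b')(P, 5), 66), -94) = Mul(Add(Add(3, 5, Mul(3, -11)), 66), -94) = Mul(Add(Add(3, 5, -33), 66), -94) = Mul(Add(-25, 66), -94) = Mul(41, -94) = -3854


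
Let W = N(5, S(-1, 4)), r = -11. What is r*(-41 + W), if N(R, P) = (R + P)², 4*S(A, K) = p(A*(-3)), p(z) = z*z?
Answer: -2035/16 ≈ -127.19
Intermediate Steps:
p(z) = z²
S(A, K) = 9*A²/4 (S(A, K) = (A*(-3))²/4 = (-3*A)²/4 = (9*A²)/4 = 9*A²/4)
N(R, P) = (P + R)²
W = 841/16 (W = ((9/4)*(-1)² + 5)² = ((9/4)*1 + 5)² = (9/4 + 5)² = (29/4)² = 841/16 ≈ 52.563)
r*(-41 + W) = -11*(-41 + 841/16) = -11*185/16 = -2035/16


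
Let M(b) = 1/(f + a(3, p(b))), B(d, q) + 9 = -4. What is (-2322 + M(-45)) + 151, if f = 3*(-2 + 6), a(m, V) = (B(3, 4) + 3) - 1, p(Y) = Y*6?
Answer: -2170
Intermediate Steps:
B(d, q) = -13 (B(d, q) = -9 - 4 = -13)
p(Y) = 6*Y
a(m, V) = -11 (a(m, V) = (-13 + 3) - 1 = -10 - 1 = -11)
f = 12 (f = 3*4 = 12)
M(b) = 1 (M(b) = 1/(12 - 11) = 1/1 = 1)
(-2322 + M(-45)) + 151 = (-2322 + 1) + 151 = -2321 + 151 = -2170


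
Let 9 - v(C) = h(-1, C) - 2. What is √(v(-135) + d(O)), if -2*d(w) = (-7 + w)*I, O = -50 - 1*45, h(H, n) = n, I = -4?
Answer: I*√58 ≈ 7.6158*I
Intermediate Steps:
O = -95 (O = -50 - 45 = -95)
d(w) = -14 + 2*w (d(w) = -(-7 + w)*(-4)/2 = -(28 - 4*w)/2 = -14 + 2*w)
v(C) = 11 - C (v(C) = 9 - (C - 2) = 9 - (-2 + C) = 9 + (2 - C) = 11 - C)
√(v(-135) + d(O)) = √((11 - 1*(-135)) + (-14 + 2*(-95))) = √((11 + 135) + (-14 - 190)) = √(146 - 204) = √(-58) = I*√58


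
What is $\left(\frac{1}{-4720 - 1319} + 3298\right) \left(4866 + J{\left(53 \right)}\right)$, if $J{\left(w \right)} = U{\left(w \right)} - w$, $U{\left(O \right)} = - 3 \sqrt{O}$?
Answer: $\frac{95858696873}{6039} - \frac{19916621 \sqrt{53}}{2013} \approx 1.5801 \cdot 10^{7}$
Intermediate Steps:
$J{\left(w \right)} = - w - 3 \sqrt{w}$ ($J{\left(w \right)} = - 3 \sqrt{w} - w = - w - 3 \sqrt{w}$)
$\left(\frac{1}{-4720 - 1319} + 3298\right) \left(4866 + J{\left(53 \right)}\right) = \left(\frac{1}{-4720 - 1319} + 3298\right) \left(4866 - \left(53 + 3 \sqrt{53}\right)\right) = \left(\frac{1}{-6039} + 3298\right) \left(4866 - \left(53 + 3 \sqrt{53}\right)\right) = \left(- \frac{1}{6039} + 3298\right) \left(4813 - 3 \sqrt{53}\right) = \frac{19916621 \left(4813 - 3 \sqrt{53}\right)}{6039} = \frac{95858696873}{6039} - \frac{19916621 \sqrt{53}}{2013}$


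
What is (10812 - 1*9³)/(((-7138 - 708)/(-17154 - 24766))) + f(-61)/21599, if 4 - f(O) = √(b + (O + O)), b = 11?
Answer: 4564725764012/84732877 - I*√111/21599 ≈ 53872.0 - 0.00048778*I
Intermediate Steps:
f(O) = 4 - √(11 + 2*O) (f(O) = 4 - √(11 + (O + O)) = 4 - √(11 + 2*O))
(10812 - 1*9³)/(((-7138 - 708)/(-17154 - 24766))) + f(-61)/21599 = (10812 - 1*9³)/(((-7138 - 708)/(-17154 - 24766))) + (4 - √(11 + 2*(-61)))/21599 = (10812 - 1*729)/((-7846/(-41920))) + (4 - √(11 - 122))*(1/21599) = (10812 - 729)/((-7846*(-1/41920))) + (4 - √(-111))*(1/21599) = 10083/(3923/20960) + (4 - I*√111)*(1/21599) = 10083*(20960/3923) + (4 - I*√111)*(1/21599) = 211339680/3923 + (4/21599 - I*√111/21599) = 4564725764012/84732877 - I*√111/21599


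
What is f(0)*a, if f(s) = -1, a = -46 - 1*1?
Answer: 47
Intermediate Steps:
a = -47 (a = -46 - 1 = -47)
f(0)*a = -1*(-47) = 47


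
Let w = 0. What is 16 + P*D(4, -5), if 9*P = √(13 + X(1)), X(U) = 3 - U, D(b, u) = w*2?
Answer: 16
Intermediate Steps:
D(b, u) = 0 (D(b, u) = 0*2 = 0)
P = √15/9 (P = √(13 + (3 - 1*1))/9 = √(13 + (3 - 1))/9 = √(13 + 2)/9 = √15/9 ≈ 0.43033)
16 + P*D(4, -5) = 16 + (√15/9)*0 = 16 + 0 = 16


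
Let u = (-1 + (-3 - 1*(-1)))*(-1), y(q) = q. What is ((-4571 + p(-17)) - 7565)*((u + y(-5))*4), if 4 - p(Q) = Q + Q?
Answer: 96784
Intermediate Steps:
p(Q) = 4 - 2*Q (p(Q) = 4 - (Q + Q) = 4 - 2*Q)
u = 3 (u = (-1 + (-3 + 1))*(-1) = (-1 - 2)*(-1) = -3*(-1) = 3)
((-4571 + p(-17)) - 7565)*((u + y(-5))*4) = ((-4571 + (4 - 2*(-17))) - 7565)*((3 - 5)*4) = ((-4571 + (4 + 34)) - 7565)*(-2*4) = ((-4571 + 38) - 7565)*(-8) = (-4533 - 7565)*(-8) = -12098*(-8) = 96784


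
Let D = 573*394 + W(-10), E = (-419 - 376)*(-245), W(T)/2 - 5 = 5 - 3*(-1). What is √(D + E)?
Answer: √420563 ≈ 648.51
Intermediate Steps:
W(T) = 26 (W(T) = 10 + 2*(5 - 3*(-1)) = 10 + 2*(5 + 3) = 10 + 2*8 = 10 + 16 = 26)
E = 194775 (E = -795*(-245) = 194775)
D = 225788 (D = 573*394 + 26 = 225762 + 26 = 225788)
√(D + E) = √(225788 + 194775) = √420563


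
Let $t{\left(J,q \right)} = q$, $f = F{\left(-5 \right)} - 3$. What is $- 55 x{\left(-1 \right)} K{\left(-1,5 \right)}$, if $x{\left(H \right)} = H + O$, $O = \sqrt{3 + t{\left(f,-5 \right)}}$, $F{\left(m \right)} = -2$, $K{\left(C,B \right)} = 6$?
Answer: $330 - 330 i \sqrt{2} \approx 330.0 - 466.69 i$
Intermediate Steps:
$f = -5$ ($f = -2 - 3 = -5$)
$O = i \sqrt{2}$ ($O = \sqrt{3 - 5} = \sqrt{-2} = i \sqrt{2} \approx 1.4142 i$)
$x{\left(H \right)} = H + i \sqrt{2}$
$- 55 x{\left(-1 \right)} K{\left(-1,5 \right)} = - 55 \left(-1 + i \sqrt{2}\right) 6 = \left(55 - 55 i \sqrt{2}\right) 6 = 330 - 330 i \sqrt{2}$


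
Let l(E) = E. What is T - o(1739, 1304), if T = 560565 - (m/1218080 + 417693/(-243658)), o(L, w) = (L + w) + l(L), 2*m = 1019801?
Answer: 164953964812742531/296794936640 ≈ 5.5578e+5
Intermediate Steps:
m = 1019801/2 (m = (½)*1019801 = 1019801/2 ≈ 5.0990e+5)
o(L, w) = w + 2*L (o(L, w) = (L + w) + L = w + 2*L)
T = 166373238199755011/296794936640 (T = 560565 - ((1019801/2)/1218080 + 417693/(-243658)) = 560565 - ((1019801/2)*(1/1218080) + 417693*(-1/243658)) = 560565 - (1019801/2436160 - 417693/243658) = 560565 - 1*(-384542153411/296794936640) = 560565 + 384542153411/296794936640 = 166373238199755011/296794936640 ≈ 5.6057e+5)
T - o(1739, 1304) = 166373238199755011/296794936640 - (1304 + 2*1739) = 166373238199755011/296794936640 - (1304 + 3478) = 166373238199755011/296794936640 - 1*4782 = 166373238199755011/296794936640 - 4782 = 164953964812742531/296794936640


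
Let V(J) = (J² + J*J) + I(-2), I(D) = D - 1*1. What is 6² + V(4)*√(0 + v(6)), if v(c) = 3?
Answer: 36 + 29*√3 ≈ 86.229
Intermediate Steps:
I(D) = -1 + D (I(D) = D - 1 = -1 + D)
V(J) = -3 + 2*J² (V(J) = (J² + J*J) + (-1 - 2) = (J² + J²) - 3 = 2*J² - 3 = -3 + 2*J²)
6² + V(4)*√(0 + v(6)) = 6² + (-3 + 2*4²)*√(0 + 3) = 36 + (-3 + 2*16)*√3 = 36 + (-3 + 32)*√3 = 36 + 29*√3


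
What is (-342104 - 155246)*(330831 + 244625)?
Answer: -286203041600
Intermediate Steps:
(-342104 - 155246)*(330831 + 244625) = -497350*575456 = -286203041600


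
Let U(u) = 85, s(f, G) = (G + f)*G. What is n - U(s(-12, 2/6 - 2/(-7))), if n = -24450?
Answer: -24535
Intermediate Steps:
s(f, G) = G*(G + f)
n - U(s(-12, 2/6 - 2/(-7))) = -24450 - 1*85 = -24450 - 85 = -24535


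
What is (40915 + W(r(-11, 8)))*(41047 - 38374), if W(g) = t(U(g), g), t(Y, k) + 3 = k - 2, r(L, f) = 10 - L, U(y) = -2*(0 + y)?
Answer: 109408563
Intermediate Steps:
U(y) = -2*y
t(Y, k) = -5 + k (t(Y, k) = -3 + (k - 2) = -3 + (-2 + k) = -5 + k)
W(g) = -5 + g
(40915 + W(r(-11, 8)))*(41047 - 38374) = (40915 + (-5 + (10 - 1*(-11))))*(41047 - 38374) = (40915 + (-5 + (10 + 11)))*2673 = (40915 + (-5 + 21))*2673 = (40915 + 16)*2673 = 40931*2673 = 109408563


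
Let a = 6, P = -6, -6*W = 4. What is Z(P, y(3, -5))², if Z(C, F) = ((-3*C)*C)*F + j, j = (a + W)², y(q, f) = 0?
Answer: 65536/81 ≈ 809.09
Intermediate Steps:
W = -⅔ (W = -⅙*4 = -⅔ ≈ -0.66667)
j = 256/9 (j = (6 - ⅔)² = (16/3)² = 256/9 ≈ 28.444)
Z(C, F) = 256/9 - 3*F*C² (Z(C, F) = ((-3*C)*C)*F + 256/9 = (-3*C²)*F + 256/9 = -3*F*C² + 256/9 = 256/9 - 3*F*C²)
Z(P, y(3, -5))² = (256/9 - 3*0*(-6)²)² = (256/9 - 3*0*36)² = (256/9 + 0)² = (256/9)² = 65536/81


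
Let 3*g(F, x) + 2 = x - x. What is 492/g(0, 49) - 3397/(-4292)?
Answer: -3164099/4292 ≈ -737.21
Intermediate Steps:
g(F, x) = -2/3 (g(F, x) = -2/3 + (x - x)/3 = -2/3 + (1/3)*0 = -2/3 + 0 = -2/3)
492/g(0, 49) - 3397/(-4292) = 492/(-2/3) - 3397/(-4292) = 492*(-3/2) - 3397*(-1/4292) = -738 + 3397/4292 = -3164099/4292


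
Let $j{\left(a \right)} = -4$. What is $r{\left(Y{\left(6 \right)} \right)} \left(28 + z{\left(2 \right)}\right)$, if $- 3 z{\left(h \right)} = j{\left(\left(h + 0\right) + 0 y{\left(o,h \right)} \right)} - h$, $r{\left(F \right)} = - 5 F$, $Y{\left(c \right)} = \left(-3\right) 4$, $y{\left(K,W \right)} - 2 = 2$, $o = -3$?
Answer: $1800$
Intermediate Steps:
$y{\left(K,W \right)} = 4$ ($y{\left(K,W \right)} = 2 + 2 = 4$)
$Y{\left(c \right)} = -12$
$z{\left(h \right)} = \frac{4}{3} + \frac{h}{3}$ ($z{\left(h \right)} = - \frac{-4 - h}{3} = \frac{4}{3} + \frac{h}{3}$)
$r{\left(Y{\left(6 \right)} \right)} \left(28 + z{\left(2 \right)}\right) = \left(-5\right) \left(-12\right) \left(28 + \left(\frac{4}{3} + \frac{1}{3} \cdot 2\right)\right) = 60 \left(28 + \left(\frac{4}{3} + \frac{2}{3}\right)\right) = 60 \left(28 + 2\right) = 60 \cdot 30 = 1800$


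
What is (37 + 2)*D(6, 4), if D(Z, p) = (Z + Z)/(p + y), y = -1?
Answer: 156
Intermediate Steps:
D(Z, p) = 2*Z/(-1 + p) (D(Z, p) = (Z + Z)/(p - 1) = (2*Z)/(-1 + p) = 2*Z/(-1 + p))
(37 + 2)*D(6, 4) = (37 + 2)*(2*6/(-1 + 4)) = 39*(2*6/3) = 39*(2*6*(⅓)) = 39*4 = 156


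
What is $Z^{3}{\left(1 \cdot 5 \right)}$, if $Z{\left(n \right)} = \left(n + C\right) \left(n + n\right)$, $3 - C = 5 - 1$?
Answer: $64000$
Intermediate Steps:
$C = -1$ ($C = 3 - \left(5 - 1\right) = 3 - 4 = -1$)
$Z{\left(n \right)} = 2 n \left(-1 + n\right)$ ($Z{\left(n \right)} = \left(n - 1\right) \left(n + n\right) = \left(-1 + n\right) 2 n = 2 n \left(-1 + n\right)$)
$Z^{3}{\left(1 \cdot 5 \right)} = \left(2 \cdot 1 \cdot 5 \left(-1 + 1 \cdot 5\right)\right)^{3} = \left(2 \cdot 5 \left(-1 + 5\right)\right)^{3} = \left(2 \cdot 5 \cdot 4\right)^{3} = 40^{3} = 64000$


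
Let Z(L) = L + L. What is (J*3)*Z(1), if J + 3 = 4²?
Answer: 78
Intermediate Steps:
Z(L) = 2*L
J = 13 (J = -3 + 4² = -3 + 16 = 13)
(J*3)*Z(1) = (13*3)*(2*1) = 39*2 = 78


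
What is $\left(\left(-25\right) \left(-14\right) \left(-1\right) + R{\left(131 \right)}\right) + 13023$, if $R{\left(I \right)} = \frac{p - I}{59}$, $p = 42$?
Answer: $\frac{747618}{59} \approx 12671.0$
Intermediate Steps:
$R{\left(I \right)} = \frac{42}{59} - \frac{I}{59}$ ($R{\left(I \right)} = \frac{42 - I}{59} = \left(42 - I\right) \frac{1}{59} = \frac{42}{59} - \frac{I}{59}$)
$\left(\left(-25\right) \left(-14\right) \left(-1\right) + R{\left(131 \right)}\right) + 13023 = \left(\left(-25\right) \left(-14\right) \left(-1\right) + \left(\frac{42}{59} - \frac{131}{59}\right)\right) + 13023 = \left(350 \left(-1\right) + \left(\frac{42}{59} - \frac{131}{59}\right)\right) + 13023 = \left(-350 - \frac{89}{59}\right) + 13023 = - \frac{20739}{59} + 13023 = \frac{747618}{59}$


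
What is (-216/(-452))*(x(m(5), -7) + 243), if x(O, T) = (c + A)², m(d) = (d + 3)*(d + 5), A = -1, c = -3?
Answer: 13986/113 ≈ 123.77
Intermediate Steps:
m(d) = (3 + d)*(5 + d)
x(O, T) = 16 (x(O, T) = (-3 - 1)² = (-4)² = 16)
(-216/(-452))*(x(m(5), -7) + 243) = (-216/(-452))*(16 + 243) = -216*(-1/452)*259 = (54/113)*259 = 13986/113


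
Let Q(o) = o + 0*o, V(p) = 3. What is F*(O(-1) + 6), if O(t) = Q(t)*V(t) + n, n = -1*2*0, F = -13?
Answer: -39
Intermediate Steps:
n = 0 (n = -2*0 = 0)
Q(o) = o (Q(o) = o + 0 = o)
O(t) = 3*t (O(t) = t*3 + 0 = 3*t + 0 = 3*t)
F*(O(-1) + 6) = -13*(3*(-1) + 6) = -13*(-3 + 6) = -13*3 = -39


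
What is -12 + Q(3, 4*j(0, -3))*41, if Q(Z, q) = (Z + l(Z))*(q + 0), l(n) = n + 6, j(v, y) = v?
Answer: -12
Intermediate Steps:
l(n) = 6 + n
Q(Z, q) = q*(6 + 2*Z) (Q(Z, q) = (Z + (6 + Z))*(q + 0) = (6 + 2*Z)*q = q*(6 + 2*Z))
-12 + Q(3, 4*j(0, -3))*41 = -12 + (2*(4*0)*(3 + 3))*41 = -12 + (2*0*6)*41 = -12 + 0*41 = -12 + 0 = -12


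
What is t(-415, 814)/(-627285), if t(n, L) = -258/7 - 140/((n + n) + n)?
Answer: 2066/35269605 ≈ 5.8577e-5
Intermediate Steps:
t(n, L) = -258/7 - 140/(3*n) (t(n, L) = -258*1/7 - 140/(2*n + n) = -258/7 - 140*1/(3*n) = -258/7 - 140/(3*n))
t(-415, 814)/(-627285) = ((2/21)*(-490 - 387*(-415))/(-415))/(-627285) = ((2/21)*(-1/415)*(-490 + 160605))*(-1/627285) = ((2/21)*(-1/415)*160115)*(-1/627285) = -64046/1743*(-1/627285) = 2066/35269605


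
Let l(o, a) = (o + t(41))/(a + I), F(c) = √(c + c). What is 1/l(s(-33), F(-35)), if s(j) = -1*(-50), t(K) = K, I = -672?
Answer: -96/13 + I*√70/91 ≈ -7.3846 + 0.091941*I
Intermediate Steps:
F(c) = √2*√c (F(c) = √(2*c) = √2*√c)
s(j) = 50
l(o, a) = (41 + o)/(-672 + a) (l(o, a) = (o + 41)/(a - 672) = (41 + o)/(-672 + a))
1/l(s(-33), F(-35)) = 1/((41 + 50)/(-672 + √2*√(-35))) = 1/(91/(-672 + √2*(I*√35))) = 1/(91/(-672 + I*√70)) = -96/13 + I*√70/91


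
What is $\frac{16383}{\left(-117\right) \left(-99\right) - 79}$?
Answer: $\frac{16383}{11504} \approx 1.4241$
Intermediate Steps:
$\frac{16383}{\left(-117\right) \left(-99\right) - 79} = \frac{16383}{11583 - 79} = \frac{16383}{11504}$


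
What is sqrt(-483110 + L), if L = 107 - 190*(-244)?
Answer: I*sqrt(436643) ≈ 660.79*I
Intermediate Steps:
L = 46467 (L = 107 + 46360 = 46467)
sqrt(-483110 + L) = sqrt(-483110 + 46467) = sqrt(-436643) = I*sqrt(436643)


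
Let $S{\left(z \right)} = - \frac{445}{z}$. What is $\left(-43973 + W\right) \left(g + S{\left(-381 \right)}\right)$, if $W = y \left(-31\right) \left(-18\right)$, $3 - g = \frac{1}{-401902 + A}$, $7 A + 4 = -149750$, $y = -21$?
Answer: $- \frac{262045905868841}{1128928908} \approx -2.3212 \cdot 10^{5}$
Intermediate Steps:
$A = - \frac{149754}{7}$ ($A = - \frac{4}{7} + \frac{1}{7} \left(-149750\right) = - \frac{4}{7} - \frac{149750}{7} = - \frac{149754}{7} \approx -21393.0$)
$g = \frac{8889211}{2963068}$ ($g = 3 - \frac{1}{-401902 - \frac{149754}{7}} = 3 - \frac{1}{- \frac{2963068}{7}} = 3 - - \frac{7}{2963068} = 3 + \frac{7}{2963068} = \frac{8889211}{2963068} \approx 3.0$)
$W = -11718$ ($W = \left(-21\right) \left(-31\right) \left(-18\right) = 651 \left(-18\right) = -11718$)
$\left(-43973 + W\right) \left(g + S{\left(-381 \right)}\right) = \left(-43973 - 11718\right) \left(\frac{8889211}{2963068} - \frac{445}{-381}\right) = - 55691 \left(\frac{8889211}{2963068} - - \frac{445}{381}\right) = - 55691 \left(\frac{8889211}{2963068} + \frac{445}{381}\right) = \left(-55691\right) \frac{4705354651}{1128928908} = - \frac{262045905868841}{1128928908}$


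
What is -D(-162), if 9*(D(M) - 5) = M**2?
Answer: -2921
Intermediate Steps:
D(M) = 5 + M**2/9
-D(-162) = -(5 + (1/9)*(-162)**2) = -(5 + (1/9)*26244) = -(5 + 2916) = -1*2921 = -2921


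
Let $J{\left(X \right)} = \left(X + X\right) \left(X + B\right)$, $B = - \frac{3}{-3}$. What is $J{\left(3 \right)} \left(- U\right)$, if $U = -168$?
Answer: $4032$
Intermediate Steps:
$B = 1$ ($B = \left(-3\right) \left(- \frac{1}{3}\right) = 1$)
$J{\left(X \right)} = 2 X \left(1 + X\right)$ ($J{\left(X \right)} = \left(X + X\right) \left(X + 1\right) = 2 X \left(1 + X\right)$)
$J{\left(3 \right)} \left(- U\right) = 2 \cdot 3 \left(1 + 3\right) \left(\left(-1\right) \left(-168\right)\right) = 2 \cdot 3 \cdot 4 \cdot 168 = 24 \cdot 168 = 4032$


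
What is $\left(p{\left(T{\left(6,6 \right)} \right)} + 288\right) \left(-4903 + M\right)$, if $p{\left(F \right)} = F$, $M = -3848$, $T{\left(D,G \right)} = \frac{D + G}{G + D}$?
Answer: $-2529039$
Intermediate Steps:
$T{\left(D,G \right)} = 1$ ($T{\left(D,G \right)} = \frac{D + G}{D + G} = 1$)
$\left(p{\left(T{\left(6,6 \right)} \right)} + 288\right) \left(-4903 + M\right) = \left(1 + 288\right) \left(-4903 - 3848\right) = 289 \left(-8751\right) = -2529039$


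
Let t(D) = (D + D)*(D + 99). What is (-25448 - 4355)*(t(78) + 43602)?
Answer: -2122390842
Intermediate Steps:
t(D) = 2*D*(99 + D) (t(D) = (2*D)*(99 + D) = 2*D*(99 + D))
(-25448 - 4355)*(t(78) + 43602) = (-25448 - 4355)*(2*78*(99 + 78) + 43602) = -29803*(2*78*177 + 43602) = -29803*(27612 + 43602) = -29803*71214 = -2122390842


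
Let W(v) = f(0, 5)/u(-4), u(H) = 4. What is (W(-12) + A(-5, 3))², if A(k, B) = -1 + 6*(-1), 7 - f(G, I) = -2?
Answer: 361/16 ≈ 22.563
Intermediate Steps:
f(G, I) = 9 (f(G, I) = 7 - 1*(-2) = 7 + 2 = 9)
A(k, B) = -7 (A(k, B) = -1 - 6 = -7)
W(v) = 9/4
(W(-12) + A(-5, 3))² = (9/4 - 7)² = (-19/4)² = 361/16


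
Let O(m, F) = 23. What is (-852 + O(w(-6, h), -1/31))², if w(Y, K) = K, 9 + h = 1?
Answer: 687241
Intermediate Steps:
h = -8 (h = -9 + 1 = -8)
(-852 + O(w(-6, h), -1/31))² = (-852 + 23)² = (-829)² = 687241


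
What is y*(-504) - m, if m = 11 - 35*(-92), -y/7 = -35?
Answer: -126711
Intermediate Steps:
y = 245 (y = -7*(-35) = 245)
m = 3231 (m = 11 + 3220 = 3231)
y*(-504) - m = 245*(-504) - 1*3231 = -123480 - 3231 = -126711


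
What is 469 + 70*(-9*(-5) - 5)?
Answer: 3269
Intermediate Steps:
469 + 70*(-9*(-5) - 5) = 469 + 70*(45 - 5) = 469 + 70*40 = 469 + 2800 = 3269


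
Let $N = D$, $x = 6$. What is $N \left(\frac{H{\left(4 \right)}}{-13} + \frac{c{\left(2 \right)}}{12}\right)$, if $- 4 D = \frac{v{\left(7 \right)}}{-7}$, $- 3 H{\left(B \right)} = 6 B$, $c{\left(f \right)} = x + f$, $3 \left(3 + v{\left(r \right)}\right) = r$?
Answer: $- \frac{25}{819} \approx -0.030525$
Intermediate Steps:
$v{\left(r \right)} = -3 + \frac{r}{3}$
$c{\left(f \right)} = 6 + f$
$H{\left(B \right)} = - 2 B$ ($H{\left(B \right)} = - \frac{6 B}{3} = - 2 B$)
$D = - \frac{1}{42}$ ($D = - \frac{\left(-3 + \frac{1}{3} \cdot 7\right) \frac{1}{-7}}{4} = - \frac{\left(-3 + \frac{7}{3}\right) \left(- \frac{1}{7}\right)}{4} = - \frac{\left(- \frac{2}{3}\right) \left(- \frac{1}{7}\right)}{4} = \left(- \frac{1}{4}\right) \frac{2}{21} = - \frac{1}{42} \approx -0.02381$)
$N = - \frac{1}{42} \approx -0.02381$
$N \left(\frac{H{\left(4 \right)}}{-13} + \frac{c{\left(2 \right)}}{12}\right) = - \frac{\frac{\left(-2\right) 4}{-13} + \frac{6 + 2}{12}}{42} = - \frac{\left(-8\right) \left(- \frac{1}{13}\right) + 8 \cdot \frac{1}{12}}{42} = - \frac{\frac{8}{13} + \frac{2}{3}}{42} = \left(- \frac{1}{42}\right) \frac{50}{39} = - \frac{25}{819}$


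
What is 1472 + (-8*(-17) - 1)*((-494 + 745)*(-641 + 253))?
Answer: -13145908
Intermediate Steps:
1472 + (-8*(-17) - 1)*((-494 + 745)*(-641 + 253)) = 1472 + (136 - 1)*(251*(-388)) = 1472 + 135*(-97388) = 1472 - 13147380 = -13145908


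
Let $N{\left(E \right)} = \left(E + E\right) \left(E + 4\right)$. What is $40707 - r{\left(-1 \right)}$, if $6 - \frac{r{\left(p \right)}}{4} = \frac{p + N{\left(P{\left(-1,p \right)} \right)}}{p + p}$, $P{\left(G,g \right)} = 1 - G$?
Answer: $40637$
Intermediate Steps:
$N{\left(E \right)} = 2 E \left(4 + E\right)$
$r{\left(p \right)} = 24 - \frac{2 \left(24 + p\right)}{p}$ ($r{\left(p \right)} = 24 - 4 \frac{p + 2 \left(1 - -1\right) \left(4 + \left(1 - -1\right)\right)}{p + p} = 24 - 4 \frac{p + 2 \left(1 + 1\right) \left(4 + \left(1 + 1\right)\right)}{2 p} = 24 - 4 \left(p + 2 \cdot 2 \left(4 + 2\right)\right) \frac{1}{2 p} = 24 - 4 \left(p + 2 \cdot 2 \cdot 6\right) \frac{1}{2 p} = 24 - 4 \left(p + 24\right) \frac{1}{2 p} = 24 - 4 \left(24 + p\right) \frac{1}{2 p} = 24 - 4 \frac{24 + p}{2 p} = 24 - \frac{2 \left(24 + p\right)}{p}$)
$40707 - r{\left(-1 \right)} = 40707 - \left(22 - \frac{48}{-1}\right) = 40707 - \left(22 - -48\right) = 40707 - \left(22 + 48\right) = 40707 - 70 = 40637$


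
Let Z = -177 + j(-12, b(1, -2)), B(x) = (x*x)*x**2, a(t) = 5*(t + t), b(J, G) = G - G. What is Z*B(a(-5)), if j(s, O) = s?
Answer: -1181250000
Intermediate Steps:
b(J, G) = 0
a(t) = 10*t (a(t) = 5*(2*t) = 10*t)
B(x) = x**4 (B(x) = x**2*x**2 = x**4)
Z = -189 (Z = -177 - 12 = -189)
Z*B(a(-5)) = -189*(10*(-5))**4 = -189*(-50)**4 = -189*6250000 = -1181250000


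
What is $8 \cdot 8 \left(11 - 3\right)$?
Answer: $512$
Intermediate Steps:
$8 \cdot 8 \left(11 - 3\right) = 64 \cdot 8 = 512$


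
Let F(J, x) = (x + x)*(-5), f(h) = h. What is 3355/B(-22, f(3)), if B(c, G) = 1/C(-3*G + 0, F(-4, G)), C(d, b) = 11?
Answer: 36905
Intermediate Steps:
F(J, x) = -10*x (F(J, x) = (2*x)*(-5) = -10*x)
B(c, G) = 1/11
3355/B(-22, f(3)) = 3355/(1/11) = 3355*11 = 36905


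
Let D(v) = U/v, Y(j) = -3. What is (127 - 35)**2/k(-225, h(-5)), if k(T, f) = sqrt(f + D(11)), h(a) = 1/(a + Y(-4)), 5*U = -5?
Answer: -16928*I*sqrt(418)/19 ≈ -18215.0*I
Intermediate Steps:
U = -1 (U = (1/5)*(-5) = -1)
h(a) = 1/(-3 + a) (h(a) = 1/(a - 3) = 1/(-3 + a))
D(v) = -1/v
k(T, f) = sqrt(-1/11 + f) (k(T, f) = sqrt(f - 1/11) = sqrt(-1/11 + f))
(127 - 35)**2/k(-225, h(-5)) = (127 - 35)**2/((sqrt(-11 + 121/(-3 - 5))/11)) = 92**2/((sqrt(-11 + 121/(-8))/11)) = 8464/((sqrt(-11 + 121*(-1/8))/11)) = 8464/((sqrt(-11 - 121/8)/11)) = 8464/((sqrt(-209/8)/11)) = 8464/(((I*sqrt(418)/4)/11)) = 8464/((I*sqrt(418)/44)) = 8464*(-2*I*sqrt(418)/19) = -16928*I*sqrt(418)/19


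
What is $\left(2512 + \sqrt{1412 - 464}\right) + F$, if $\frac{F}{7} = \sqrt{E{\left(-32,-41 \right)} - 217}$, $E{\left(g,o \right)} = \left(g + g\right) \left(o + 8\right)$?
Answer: $2512 + 2 \sqrt{237} + 7 \sqrt{1895} \approx 2847.5$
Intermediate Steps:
$E{\left(g,o \right)} = 2 g \left(8 + o\right)$
$F = 7 \sqrt{1895}$ ($F = 7 \sqrt{2 \left(-32\right) \left(8 - 41\right) - 217} = 7 \sqrt{2 \left(-32\right) \left(-33\right) - 217} = 7 \sqrt{2112 - 217} = 7 \sqrt{1895} \approx 304.72$)
$\left(2512 + \sqrt{1412 - 464}\right) + F = \left(2512 + \sqrt{1412 - 464}\right) + 7 \sqrt{1895} = \left(2512 + \sqrt{948}\right) + 7 \sqrt{1895} = \left(2512 + 2 \sqrt{237}\right) + 7 \sqrt{1895} = 2512 + 2 \sqrt{237} + 7 \sqrt{1895}$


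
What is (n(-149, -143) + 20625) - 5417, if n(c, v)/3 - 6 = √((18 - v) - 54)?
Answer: 15226 + 3*√107 ≈ 15257.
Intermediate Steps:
n(c, v) = 18 + 3*√(-36 - v) (n(c, v) = 18 + 3*√((18 - v) - 54) = 18 + 3*√(-36 - v))
(n(-149, -143) + 20625) - 5417 = ((18 + 3*√(-36 - 1*(-143))) + 20625) - 5417 = ((18 + 3*√(-36 + 143)) + 20625) - 5417 = ((18 + 3*√107) + 20625) - 5417 = (20643 + 3*√107) - 5417 = 15226 + 3*√107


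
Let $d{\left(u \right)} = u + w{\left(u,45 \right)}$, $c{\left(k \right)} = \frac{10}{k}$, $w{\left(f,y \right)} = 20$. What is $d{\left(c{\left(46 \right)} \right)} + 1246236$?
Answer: $\frac{28663893}{23} \approx 1.2463 \cdot 10^{6}$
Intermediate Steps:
$d{\left(u \right)} = 20 + u$ ($d{\left(u \right)} = u + 20 = 20 + u$)
$d{\left(c{\left(46 \right)} \right)} + 1246236 = \left(20 + \frac{10}{46}\right) + 1246236 = \left(20 + 10 \cdot \frac{1}{46}\right) + 1246236 = \left(20 + \frac{5}{23}\right) + 1246236 = \frac{465}{23} + 1246236 = \frac{28663893}{23}$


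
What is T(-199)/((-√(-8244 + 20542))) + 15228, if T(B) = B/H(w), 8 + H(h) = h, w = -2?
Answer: 15228 - 199*√12298/122980 ≈ 15228.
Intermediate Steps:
H(h) = -8 + h
T(B) = -B/10 (T(B) = B/(-8 - 2) = B/(-10) = B*(-⅒) = -B/10)
T(-199)/((-√(-8244 + 20542))) + 15228 = (-⅒*(-199))/((-√(-8244 + 20542))) + 15228 = 199/(10*((-√12298))) + 15228 = 199*(-√12298/12298)/10 + 15228 = -199*√12298/122980 + 15228 = 15228 - 199*√12298/122980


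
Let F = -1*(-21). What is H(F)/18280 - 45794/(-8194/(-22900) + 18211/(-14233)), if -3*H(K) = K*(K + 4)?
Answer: 27284538929805185/549143443944 ≈ 49686.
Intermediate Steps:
F = 21
H(K) = -K*(4 + K)/3 (H(K) = -K*(K + 4)/3 = -K*(4 + K)/3)
H(F)/18280 - 45794/(-8194/(-22900) + 18211/(-14233)) = -⅓*21*(4 + 21)/18280 - 45794/(-8194/(-22900) + 18211/(-14233)) = -⅓*21*25*(1/18280) - 45794/(-8194*(-1/22900) + 18211*(-1/14233)) = -175*1/18280 - 45794/(4097/11450 - 18211/14233) = -35/3656 - 45794/(-150203349/162967850) = -35/3656 - 45794*(-162967850/150203349) = -35/3656 + 7462949722900/150203349 = 27284538929805185/549143443944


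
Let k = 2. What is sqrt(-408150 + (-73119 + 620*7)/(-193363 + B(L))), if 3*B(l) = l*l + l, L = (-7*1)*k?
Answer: I*sqrt(137257512651818691)/579907 ≈ 638.87*I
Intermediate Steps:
L = -14 (L = -7*1*2 = -7*2 = -14)
B(l) = l/3 + l**2/3 (B(l) = (l*l + l)/3 = (l**2 + l)/3 = (l + l**2)/3 = l/3 + l**2/3)
sqrt(-408150 + (-73119 + 620*7)/(-193363 + B(L))) = sqrt(-408150 + (-73119 + 620*7)/(-193363 + (1/3)*(-14)*(1 - 14))) = sqrt(-408150 + (-73119 + 4340)/(-193363 + (1/3)*(-14)*(-13))) = sqrt(-408150 - 68779/(-193363 + 182/3)) = sqrt(-408150 - 68779/(-579907/3)) = sqrt(-408150 - 68779*(-3/579907)) = sqrt(-408150 + 206337/579907) = sqrt(-236688835713/579907) = I*sqrt(137257512651818691)/579907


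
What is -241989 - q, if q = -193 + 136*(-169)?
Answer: -218812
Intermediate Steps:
q = -23177 (q = -193 - 22984 = -23177)
-241989 - q = -241989 - 1*(-23177) = -241989 + 23177 = -218812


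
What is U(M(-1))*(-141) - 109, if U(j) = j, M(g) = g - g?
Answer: -109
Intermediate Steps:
M(g) = 0
U(M(-1))*(-141) - 109 = 0*(-141) - 109 = 0 - 109 = -109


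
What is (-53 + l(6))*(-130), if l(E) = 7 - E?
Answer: 6760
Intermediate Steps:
(-53 + l(6))*(-130) = (-53 + (7 - 1*6))*(-130) = (-53 + (7 - 6))*(-130) = (-53 + 1)*(-130) = -52*(-130) = 6760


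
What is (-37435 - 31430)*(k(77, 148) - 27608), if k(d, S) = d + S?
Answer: 1885730295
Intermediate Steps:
k(d, S) = S + d
(-37435 - 31430)*(k(77, 148) - 27608) = (-37435 - 31430)*((148 + 77) - 27608) = -68865*(225 - 27608) = -68865*(-27383) = 1885730295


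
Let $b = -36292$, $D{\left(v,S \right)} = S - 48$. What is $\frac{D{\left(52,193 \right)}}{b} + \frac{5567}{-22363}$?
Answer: $- \frac{10804221}{42715684} \approx -0.25293$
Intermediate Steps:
$D{\left(v,S \right)} = -48 + S$ ($D{\left(v,S \right)} = S - 48 = -48 + S$)
$\frac{D{\left(52,193 \right)}}{b} + \frac{5567}{-22363} = \frac{-48 + 193}{-36292} + \frac{5567}{-22363} = 145 \left(- \frac{1}{36292}\right) + 5567 \left(- \frac{1}{22363}\right) = - \frac{145}{36292} - \frac{293}{1177} = - \frac{10804221}{42715684}$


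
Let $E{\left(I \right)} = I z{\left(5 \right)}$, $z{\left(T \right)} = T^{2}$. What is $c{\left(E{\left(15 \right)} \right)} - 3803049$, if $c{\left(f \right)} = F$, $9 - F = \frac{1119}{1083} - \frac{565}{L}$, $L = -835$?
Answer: $- \frac{229273975564}{60287} \approx -3.803 \cdot 10^{6}$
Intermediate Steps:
$E{\left(I \right)} = 25 I$ ($E{\left(I \right)} = I 5^{2} = I 25 = 25 I$)
$F = \frac{439499}{60287}$ ($F = 9 - \left(\frac{1119}{1083} - \frac{565}{-835}\right) = 9 - \left(1119 \cdot \frac{1}{1083} - - \frac{113}{167}\right) = 9 - \left(\frac{373}{361} + \frac{113}{167}\right) = 9 - \frac{103084}{60287} = \frac{439499}{60287} \approx 7.2901$)
$c{\left(f \right)} = \frac{439499}{60287}$
$c{\left(E{\left(15 \right)} \right)} - 3803049 = \frac{439499}{60287} - 3803049 = - \frac{229273975564}{60287}$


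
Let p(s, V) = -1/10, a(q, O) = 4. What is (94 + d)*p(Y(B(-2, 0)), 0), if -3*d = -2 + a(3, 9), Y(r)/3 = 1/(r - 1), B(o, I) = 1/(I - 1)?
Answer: -28/3 ≈ -9.3333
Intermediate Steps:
B(o, I) = 1/(-1 + I)
Y(r) = 3/(-1 + r) (Y(r) = 3/(r - 1) = 3/(-1 + r))
d = -⅔ (d = -(-2 + 4)/3 = -⅓*2 = -⅔ ≈ -0.66667)
p(s, V) = -⅒ (p(s, V) = -1*⅒ = -⅒)
(94 + d)*p(Y(B(-2, 0)), 0) = (94 - ⅔)*(-⅒) = (280/3)*(-⅒) = -28/3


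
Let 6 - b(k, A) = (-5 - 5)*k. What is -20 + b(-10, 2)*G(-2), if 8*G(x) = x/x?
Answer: -127/4 ≈ -31.750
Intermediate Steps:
b(k, A) = 6 + 10*k (b(k, A) = 6 - (-5 - 5)*k = 6 - (-10)*k = 6 + 10*k)
G(x) = ⅛ (G(x) = (x/x)/8 = (⅛)*1 = ⅛)
-20 + b(-10, 2)*G(-2) = -20 + (6 + 10*(-10))*(⅛) = -20 + (6 - 100)*(⅛) = -20 - 94*⅛ = -20 - 47/4 = -127/4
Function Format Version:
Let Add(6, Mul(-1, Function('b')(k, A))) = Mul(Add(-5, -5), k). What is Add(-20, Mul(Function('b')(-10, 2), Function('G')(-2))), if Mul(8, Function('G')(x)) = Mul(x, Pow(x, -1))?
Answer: Rational(-127, 4) ≈ -31.750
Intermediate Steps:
Function('b')(k, A) = Add(6, Mul(10, k)) (Function('b')(k, A) = Add(6, Mul(-1, Mul(Add(-5, -5), k))) = Add(6, Mul(-1, Mul(-10, k))) = Add(6, Mul(10, k)))
Function('G')(x) = Rational(1, 8) (Function('G')(x) = Mul(Rational(1, 8), Mul(x, Pow(x, -1))) = Mul(Rational(1, 8), 1) = Rational(1, 8))
Add(-20, Mul(Function('b')(-10, 2), Function('G')(-2))) = Add(-20, Mul(Add(6, Mul(10, -10)), Rational(1, 8))) = Add(-20, Mul(Add(6, -100), Rational(1, 8))) = Add(-20, Mul(-94, Rational(1, 8))) = Add(-20, Rational(-47, 4)) = Rational(-127, 4)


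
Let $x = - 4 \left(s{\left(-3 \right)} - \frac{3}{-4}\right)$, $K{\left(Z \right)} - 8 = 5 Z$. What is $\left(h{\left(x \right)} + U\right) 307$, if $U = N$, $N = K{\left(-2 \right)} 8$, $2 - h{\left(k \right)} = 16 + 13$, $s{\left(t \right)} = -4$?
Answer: $-13201$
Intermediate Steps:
$K{\left(Z \right)} = 8 + 5 Z$
$x = 13$ ($x = - 4 \left(-4 - \frac{3}{-4}\right) = - 4 \left(-4 - - \frac{3}{4}\right) = - 4 \left(-4 + \frac{3}{4}\right) = \left(-4\right) \left(- \frac{13}{4}\right) = 13$)
$h{\left(k \right)} = -27$ ($h{\left(k \right)} = 2 - \left(16 + 13\right) = 2 - 29 = -27$)
$N = -16$ ($N = \left(8 + 5 \left(-2\right)\right) 8 = \left(8 - 10\right) 8 = \left(-2\right) 8 = -16$)
$U = -16$
$\left(h{\left(x \right)} + U\right) 307 = \left(-27 - 16\right) 307 = \left(-43\right) 307 = -13201$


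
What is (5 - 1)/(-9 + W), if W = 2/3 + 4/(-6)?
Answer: -4/9 ≈ -0.44444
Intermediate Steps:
W = 0 (W = 2*(1/3) + 4*(-1/6) = 2/3 - 2/3 = 0)
(5 - 1)/(-9 + W) = (5 - 1)/(-9 + 0) = 4/(-9) = 4*(-1/9) = -4/9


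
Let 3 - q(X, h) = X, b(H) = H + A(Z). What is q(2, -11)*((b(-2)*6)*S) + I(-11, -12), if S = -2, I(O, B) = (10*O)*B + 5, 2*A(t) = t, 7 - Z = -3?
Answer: 1289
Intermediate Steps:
Z = 10 (Z = 7 - 1*(-3) = 7 + 3 = 10)
A(t) = t/2
I(O, B) = 5 + 10*B*O (I(O, B) = 10*B*O + 5 = 5 + 10*B*O)
b(H) = 5 + H (b(H) = H + (1/2)*10 = H + 5 = 5 + H)
q(X, h) = 3 - X
q(2, -11)*((b(-2)*6)*S) + I(-11, -12) = (3 - 1*2)*(((5 - 2)*6)*(-2)) + (5 + 10*(-12)*(-11)) = (3 - 2)*((3*6)*(-2)) + (5 + 1320) = 1*(18*(-2)) + 1325 = 1*(-36) + 1325 = -36 + 1325 = 1289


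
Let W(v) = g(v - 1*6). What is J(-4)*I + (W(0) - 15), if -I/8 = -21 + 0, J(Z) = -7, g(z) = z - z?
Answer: -1191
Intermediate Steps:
g(z) = 0
W(v) = 0
I = 168 (I = -8*(-21 + 0) = -8*(-21) = 168)
J(-4)*I + (W(0) - 15) = -7*168 + (0 - 15) = -1176 - 15 = -1191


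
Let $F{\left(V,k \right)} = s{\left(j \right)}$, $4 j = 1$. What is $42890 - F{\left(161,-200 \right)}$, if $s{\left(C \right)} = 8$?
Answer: $42882$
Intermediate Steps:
$j = \frac{1}{4}$ ($j = \frac{1}{4} \cdot 1 = \frac{1}{4} \approx 0.25$)
$F{\left(V,k \right)} = 8$
$42890 - F{\left(161,-200 \right)} = 42890 - 8 = 42882$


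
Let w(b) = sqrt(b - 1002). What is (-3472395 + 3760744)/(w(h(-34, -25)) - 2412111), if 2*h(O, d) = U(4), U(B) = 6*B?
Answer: -231843264913/1939426492437 - 288349*I*sqrt(110)/1939426492437 ≈ -0.11954 - 1.5593e-6*I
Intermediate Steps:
h(O, d) = 12 (h(O, d) = (6*4)/2 = (1/2)*24 = 12)
w(b) = sqrt(-1002 + b)
(-3472395 + 3760744)/(w(h(-34, -25)) - 2412111) = (-3472395 + 3760744)/(sqrt(-1002 + 12) - 2412111) = 288349/(sqrt(-990) - 2412111) = 288349/(3*I*sqrt(110) - 2412111) = 288349/(-2412111 + 3*I*sqrt(110))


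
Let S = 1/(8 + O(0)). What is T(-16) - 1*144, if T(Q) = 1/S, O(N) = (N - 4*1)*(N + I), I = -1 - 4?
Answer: -116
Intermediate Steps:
I = -5
O(N) = (-5 + N)*(-4 + N) (O(N) = (N - 4*1)*(N - 5) = (N - 4)*(-5 + N) = (-4 + N)*(-5 + N) = (-5 + N)*(-4 + N))
S = 1/28 (S = 1/(8 + (20 + 0**2 - 9*0)) = 1/(8 + (20 + 0 + 0)) = 1/(8 + 20) = 1/28 ≈ 0.035714)
T(Q) = 28 (T(Q) = 1/(1/28) = 1*28 = 28)
T(-16) - 1*144 = 28 - 1*144 = 28 - 144 = -116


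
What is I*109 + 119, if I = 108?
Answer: 11891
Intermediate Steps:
I*109 + 119 = 108*109 + 119 = 11772 + 119 = 11891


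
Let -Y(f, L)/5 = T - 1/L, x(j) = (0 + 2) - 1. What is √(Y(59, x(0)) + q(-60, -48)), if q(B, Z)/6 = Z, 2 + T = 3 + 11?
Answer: 7*I*√7 ≈ 18.52*I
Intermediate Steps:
T = 12 (T = -2 + (3 + 11) = -2 + 14 = 12)
q(B, Z) = 6*Z
x(j) = 1 (x(j) = 2 - 1 = 1)
Y(f, L) = -60 + 5/L (Y(f, L) = -5*(12 - 1/L) = -60 + 5/L)
√(Y(59, x(0)) + q(-60, -48)) = √((-60 + 5/1) + 6*(-48)) = √((-60 + 5*1) - 288) = √((-60 + 5) - 288) = √(-55 - 288) = √(-343) = 7*I*√7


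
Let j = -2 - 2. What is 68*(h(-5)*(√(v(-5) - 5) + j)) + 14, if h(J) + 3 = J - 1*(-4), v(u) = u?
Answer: 1102 - 272*I*√10 ≈ 1102.0 - 860.14*I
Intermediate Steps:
j = -4
h(J) = 1 + J (h(J) = -3 + (J - 1*(-4)) = -3 + (J + 4) = -3 + (4 + J) = 1 + J)
68*(h(-5)*(√(v(-5) - 5) + j)) + 14 = 68*((1 - 5)*(√(-5 - 5) - 4)) + 14 = 68*(-4*(√(-10) - 4)) + 14 = 68*(-4*(I*√10 - 4)) + 14 = 68*(-4*(-4 + I*√10)) + 14 = 68*(16 - 4*I*√10) + 14 = (1088 - 272*I*√10) + 14 = 1102 - 272*I*√10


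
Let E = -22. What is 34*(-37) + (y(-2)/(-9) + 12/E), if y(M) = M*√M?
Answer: -13844/11 + 2*I*√2/9 ≈ -1258.5 + 0.31427*I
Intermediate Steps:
y(M) = M^(3/2)
34*(-37) + (y(-2)/(-9) + 12/E) = 34*(-37) + ((-2)^(3/2)/(-9) + 12/(-22)) = -1258 + (-2*I*√2*(-⅑) + 12*(-1/22)) = -1258 + (2*I*√2/9 - 6/11) = -1258 + (-6/11 + 2*I*√2/9) = -13844/11 + 2*I*√2/9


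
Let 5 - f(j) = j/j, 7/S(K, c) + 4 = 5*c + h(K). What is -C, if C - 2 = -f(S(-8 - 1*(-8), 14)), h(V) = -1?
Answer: 2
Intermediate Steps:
S(K, c) = 7/(-5 + 5*c) (S(K, c) = 7/(-4 + (5*c - 1)) = 7/(-4 + (-1 + 5*c)) = 7/(-5 + 5*c))
f(j) = 4 (f(j) = 5 - j/j = 5 - 1*1 = 5 - 1 = 4)
C = -2 (C = 2 - 1*4 = 2 - 4 = -2)
-C = -1*(-2) = 2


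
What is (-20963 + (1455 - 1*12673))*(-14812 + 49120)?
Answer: -1104065748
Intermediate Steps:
(-20963 + (1455 - 1*12673))*(-14812 + 49120) = (-20963 + (1455 - 12673))*34308 = (-20963 - 11218)*34308 = -32181*34308 = -1104065748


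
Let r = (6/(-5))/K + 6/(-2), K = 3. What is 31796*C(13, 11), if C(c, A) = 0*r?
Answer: 0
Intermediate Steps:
r = -17/5 (r = (6/(-5))/3 + 6/(-2) = (6*(-1/5))*(1/3) + 6*(-1/2) = -6/5*1/3 - 3 = -2/5 - 3 = -17/5 ≈ -3.4000)
C(c, A) = 0 (C(c, A) = 0*(-17/5) = 0)
31796*C(13, 11) = 31796*0 = 0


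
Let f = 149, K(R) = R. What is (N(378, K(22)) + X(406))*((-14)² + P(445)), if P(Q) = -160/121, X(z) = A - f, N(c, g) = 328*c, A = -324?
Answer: 2909425116/121 ≈ 2.4045e+7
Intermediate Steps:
X(z) = -473 (X(z) = -324 - 1*149 = -324 - 149 = -473)
P(Q) = -160/121 (P(Q) = -160*1/121 = -160/121)
(N(378, K(22)) + X(406))*((-14)² + P(445)) = (328*378 - 473)*((-14)² - 160/121) = (123984 - 473)*(196 - 160/121) = 123511*(23556/121) = 2909425116/121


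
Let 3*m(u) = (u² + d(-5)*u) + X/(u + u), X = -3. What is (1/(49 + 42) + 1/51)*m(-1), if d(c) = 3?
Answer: -71/13923 ≈ -0.0050995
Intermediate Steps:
m(u) = u - 1/(2*u) + u²/3 (m(u) = ((u² + 3*u) - 3/(u + u))/3 = ((u² + 3*u) - 3/(2*u))/3 = (u² + 3*u - 3/(2*u))/3 = u - 1/(2*u) + u²/3)
(1/(49 + 42) + 1/51)*m(-1) = (1/(49 + 42) + 1/51)*(-1 - ½/(-1) + (⅓)*(-1)²) = (1/91 + 1/51)*(-1 - ½*(-1) + (⅓)*1) = (1/91 + 1/51)*(-1 + ½ + ⅓) = (142/4641)*(-⅙) = -71/13923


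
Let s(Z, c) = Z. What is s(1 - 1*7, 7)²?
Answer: 36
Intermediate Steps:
s(1 - 1*7, 7)² = (1 - 1*7)² = (1 - 7)² = (-6)² = 36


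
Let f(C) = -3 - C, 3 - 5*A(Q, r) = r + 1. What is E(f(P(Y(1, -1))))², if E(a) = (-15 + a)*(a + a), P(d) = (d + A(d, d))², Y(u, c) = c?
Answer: 5145479824/390625 ≈ 13172.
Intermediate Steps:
A(Q, r) = ⅖ - r/5 (A(Q, r) = ⅗ - (r + 1)/5 = ⅗ - (1 + r)/5 = ⅗ + (-⅕ - r/5) = ⅖ - r/5)
P(d) = (⅖ + 4*d/5)² (P(d) = (d + (⅖ - d/5))² = (⅖ + 4*d/5)²)
E(a) = 2*a*(-15 + a) (E(a) = (-15 + a)*(2*a) = 2*a*(-15 + a))
E(f(P(Y(1, -1))))² = (2*(-3 - 4*(1 + 2*(-1))²/25)*(-15 + (-3 - 4*(1 + 2*(-1))²/25)))² = (2*(-3 - 4*(1 - 2)²/25)*(-15 + (-3 - 4*(1 - 2)²/25)))² = (2*(-3 - 4*(-1)²/25)*(-15 + (-3 - 4*(-1)²/25)))² = (2*(-3 - 4/25)*(-15 + (-3 - 4/25)))² = (2*(-79/25)*(-15 - 79/25))² = (2*(-79/25)*(-454/25))² = (71732/625)² = 5145479824/390625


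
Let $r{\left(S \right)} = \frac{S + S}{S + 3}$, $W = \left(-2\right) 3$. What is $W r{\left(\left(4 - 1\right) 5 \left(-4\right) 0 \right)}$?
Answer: $0$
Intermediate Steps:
$W = -6$
$r{\left(S \right)} = \frac{2 S}{3 + S}$
$W r{\left(\left(4 - 1\right) 5 \left(-4\right) 0 \right)} = - 6 \frac{2 \left(4 - 1\right) 5 \left(-4\right) 0}{3 + \left(4 - 1\right) 5 \left(-4\right) 0} = - 6 \frac{2 \cdot 3 \left(\left(-20\right) 0\right)}{3 + 3 \left(\left(-20\right) 0\right)} = - 6 \frac{2 \cdot 3 \cdot 0}{3 + 3 \cdot 0} = - 6 \cdot 2 \cdot 0 \frac{1}{3 + 0} = - 6 \cdot 2 \cdot 0 \cdot \frac{1}{3} = \left(-6\right) 0 = 0$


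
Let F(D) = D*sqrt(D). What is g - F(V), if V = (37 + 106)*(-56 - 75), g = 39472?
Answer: 39472 + 18733*I*sqrt(18733) ≈ 39472.0 + 2.564e+6*I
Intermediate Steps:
V = -18733 (V = 143*(-131) = -18733)
F(D) = D**(3/2)
g - F(V) = 39472 - (-18733)**(3/2) = 39472 - (-18733)*I*sqrt(18733) = 39472 + 18733*I*sqrt(18733)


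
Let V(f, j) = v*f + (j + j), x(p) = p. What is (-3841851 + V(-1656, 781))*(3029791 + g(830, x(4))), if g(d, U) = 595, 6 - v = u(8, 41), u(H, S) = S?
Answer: -11461916848994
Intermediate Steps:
v = -35 (v = 6 - 1*41 = 6 - 41 = -35)
V(f, j) = -35*f + 2*j (V(f, j) = -35*f + (j + j) = -35*f + 2*j)
(-3841851 + V(-1656, 781))*(3029791 + g(830, x(4))) = (-3841851 + (-35*(-1656) + 2*781))*(3029791 + 595) = (-3841851 + (57960 + 1562))*3030386 = (-3841851 + 59522)*3030386 = -3782329*3030386 = -11461916848994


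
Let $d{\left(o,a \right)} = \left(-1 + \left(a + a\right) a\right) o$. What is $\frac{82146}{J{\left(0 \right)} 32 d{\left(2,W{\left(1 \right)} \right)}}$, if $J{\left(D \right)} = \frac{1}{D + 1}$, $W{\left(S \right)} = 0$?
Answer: $- \frac{41073}{32} \approx -1283.5$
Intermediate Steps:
$J{\left(D \right)} = \frac{1}{1 + D}$
$d{\left(o,a \right)} = o \left(-1 + 2 a^{2}\right)$ ($d{\left(o,a \right)} = \left(-1 + 2 a a\right) o = \left(-1 + 2 a^{2}\right) o = o \left(-1 + 2 a^{2}\right)$)
$\frac{82146}{J{\left(0 \right)} 32 d{\left(2,W{\left(1 \right)} \right)}} = \frac{82146}{\frac{1}{1 + 0} \cdot 32 \cdot 2 \left(-1 + 2 \cdot 0^{2}\right)} = \frac{82146}{1^{-1} \cdot 32 \cdot 2 \left(-1 + 2 \cdot 0\right)} = \frac{82146}{1 \cdot 32 \cdot 2 \left(-1 + 0\right)} = \frac{82146}{32 \cdot 2 \left(-1\right)} = \frac{82146}{32 \left(-2\right)} = \frac{82146}{-64} = 82146 \left(- \frac{1}{64}\right) = - \frac{41073}{32}$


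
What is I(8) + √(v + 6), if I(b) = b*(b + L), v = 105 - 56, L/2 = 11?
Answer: 240 + √55 ≈ 247.42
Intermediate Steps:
L = 22 (L = 2*11 = 22)
v = 49
I(b) = b*(22 + b) (I(b) = b*(b + 22) = b*(22 + b))
I(8) + √(v + 6) = 8*(22 + 8) + √(49 + 6) = 8*30 + √55 = 240 + √55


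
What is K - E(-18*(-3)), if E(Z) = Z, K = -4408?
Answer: -4462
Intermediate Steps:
K - E(-18*(-3)) = -4408 - (-18)*(-3) = -4408 - 1*54 = -4408 - 54 = -4462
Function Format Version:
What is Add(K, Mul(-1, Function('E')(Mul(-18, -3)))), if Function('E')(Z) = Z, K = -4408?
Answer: -4462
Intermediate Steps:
Add(K, Mul(-1, Function('E')(Mul(-18, -3)))) = Add(-4408, Mul(-1, Mul(-18, -3))) = Add(-4408, Mul(-1, 54)) = Add(-4408, -54) = -4462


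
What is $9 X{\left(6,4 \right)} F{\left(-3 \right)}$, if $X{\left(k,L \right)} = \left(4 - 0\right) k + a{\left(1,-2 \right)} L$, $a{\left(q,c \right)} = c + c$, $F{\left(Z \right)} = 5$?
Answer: $360$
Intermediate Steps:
$a{\left(q,c \right)} = 2 c$
$X{\left(k,L \right)} = - 4 L + 4 k$ ($X{\left(k,L \right)} = \left(4 - 0\right) k + 2 \left(-2\right) L = \left(4 + 0\right) k - 4 L = 4 k - 4 L = - 4 L + 4 k$)
$9 X{\left(6,4 \right)} F{\left(-3 \right)} = 9 \left(\left(-4\right) 4 + 4 \cdot 6\right) 5 = 9 \left(-16 + 24\right) 5 = 9 \cdot 8 \cdot 5 = 72 \cdot 5 = 360$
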